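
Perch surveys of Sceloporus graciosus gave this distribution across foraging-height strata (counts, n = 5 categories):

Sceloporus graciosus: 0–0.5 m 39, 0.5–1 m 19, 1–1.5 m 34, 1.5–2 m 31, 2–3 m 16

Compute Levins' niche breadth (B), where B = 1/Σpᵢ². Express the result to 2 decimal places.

4.54

Proportions for Sceloporus graciosus (n=139): 39/139=0.2806, 19/139=0.1367, 34/139=0.2446, 31/139=0.2230, 16/139=0.1151
Σpᵢ² = 0.2806² + 0.1367² + 0.2446² + 0.2230² + 0.1151² = 0.078736 + 0.018687 + 0.059829 + 0.049729 + 0.013248 = 0.220229
B = 1 / 0.220229 = 4.5407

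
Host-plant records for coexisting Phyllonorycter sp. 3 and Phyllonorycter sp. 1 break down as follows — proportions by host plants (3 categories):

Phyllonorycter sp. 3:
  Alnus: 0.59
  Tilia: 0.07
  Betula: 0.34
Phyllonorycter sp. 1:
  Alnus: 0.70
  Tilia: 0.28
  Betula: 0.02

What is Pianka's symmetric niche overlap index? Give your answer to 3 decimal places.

0.851

Σ p₁ᵢp₂ᵢ = 0.4130 + 0.0196 + 0.0068 = 0.4394
Σp_1ᵢ² = 0.59² + 0.07² + 0.34² = 0.3481 + 0.0049 + 0.1156 = 0.4686
Σp_2ᵢ² = 0.70² + 0.28² + 0.02² = 0.4900 + 0.0784 + 0.0004 = 0.5688
O = 0.4394 / √(0.4686 × 0.5688) = 0.4394 / 0.516275 = 0.85110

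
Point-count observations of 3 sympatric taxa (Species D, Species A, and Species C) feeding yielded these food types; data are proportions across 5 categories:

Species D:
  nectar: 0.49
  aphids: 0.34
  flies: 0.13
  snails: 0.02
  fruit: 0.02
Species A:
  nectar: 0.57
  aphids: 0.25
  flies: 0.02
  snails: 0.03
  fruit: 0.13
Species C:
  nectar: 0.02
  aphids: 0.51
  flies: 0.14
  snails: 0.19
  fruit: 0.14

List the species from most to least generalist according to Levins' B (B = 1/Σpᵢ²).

Species C > Species D > Species A

Σp_Dᵢ² = 0.49² + 0.34² + 0.13² + 0.02² + 0.02² = 0.2401 + 0.1156 + 0.0169 + 0.0004 + 0.0004 = 0.3734
B_D = 1 / 0.3734 = 2.6781
Σp_Aᵢ² = 0.57² + 0.25² + 0.02² + 0.03² + 0.13² = 0.3249 + 0.0625 + 0.0004 + 0.0009 + 0.0169 = 0.4056
B_A = 1 / 0.4056 = 2.4655
Σp_Cᵢ² = 0.02² + 0.51² + 0.14² + 0.19² + 0.14² = 0.0004 + 0.2601 + 0.0196 + 0.0361 + 0.0196 = 0.3358
B_C = 1 / 0.3358 = 2.9780
Ranking by B (broadest → narrowest): Species C (2.98) > Species D (2.68) > Species A (2.47)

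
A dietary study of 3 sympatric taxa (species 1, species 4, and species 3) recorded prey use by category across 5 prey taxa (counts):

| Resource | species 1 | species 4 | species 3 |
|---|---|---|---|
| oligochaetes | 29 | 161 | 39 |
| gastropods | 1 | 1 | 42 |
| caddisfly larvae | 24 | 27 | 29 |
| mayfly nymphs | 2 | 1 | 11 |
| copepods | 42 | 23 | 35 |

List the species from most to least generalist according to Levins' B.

Proportions for species 1 (n=98): 29/98=0.2959, 1/98=0.0102, 24/98=0.2449, 2/98=0.0204, 42/98=0.4286
Proportions for species 4 (n=213): 161/213=0.7559, 1/213=0.0047, 27/213=0.1268, 1/213=0.0047, 23/213=0.1080
Proportions for species 3 (n=156): 39/156=0.2500, 42/156=0.2692, 29/156=0.1859, 11/156=0.0705, 35/156=0.2244
Σp_1ᵢ² = 0.2959² + 0.0102² + 0.2449² + 0.0204² + 0.4286² = 0.087557 + 0.000104 + 0.059976 + 0.000416 + 0.183698 = 0.331751
B_1 = 1 / 0.331751 = 3.0143
Σp_4ᵢ² = 0.7559² + 0.0047² + 0.1268² + 0.0047² + 0.1080² = 0.571385 + 0.000022 + 0.016078 + 0.000022 + 0.011664 = 0.599171
B_4 = 1 / 0.599171 = 1.6690
Σp_3ᵢ² = 0.2500² + 0.2692² + 0.1859² + 0.0705² + 0.2244² = 0.062500 + 0.072469 + 0.034559 + 0.004970 + 0.050355 = 0.224853
B_3 = 1 / 0.224853 = 4.4474
Ranking by B (broadest → narrowest): species 3 (4.45) > species 1 (3.01) > species 4 (1.67)

species 3 > species 1 > species 4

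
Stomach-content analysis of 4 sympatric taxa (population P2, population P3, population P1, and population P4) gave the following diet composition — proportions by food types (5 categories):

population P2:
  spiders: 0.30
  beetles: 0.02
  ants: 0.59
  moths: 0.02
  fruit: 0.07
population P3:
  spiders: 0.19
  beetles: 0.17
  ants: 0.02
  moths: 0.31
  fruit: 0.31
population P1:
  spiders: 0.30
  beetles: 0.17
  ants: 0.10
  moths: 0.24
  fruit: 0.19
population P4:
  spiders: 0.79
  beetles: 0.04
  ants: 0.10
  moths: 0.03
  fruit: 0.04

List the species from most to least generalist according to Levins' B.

Σp_P2ᵢ² = 0.30² + 0.02² + 0.59² + 0.02² + 0.07² = 0.0900 + 0.0004 + 0.3481 + 0.0004 + 0.0049 = 0.4438
B_P2 = 1 / 0.4438 = 2.2533
Σp_P3ᵢ² = 0.19² + 0.17² + 0.02² + 0.31² + 0.31² = 0.0361 + 0.0289 + 0.0004 + 0.0961 + 0.0961 = 0.2576
B_P3 = 1 / 0.2576 = 3.8820
Σp_P1ᵢ² = 0.30² + 0.17² + 0.10² + 0.24² + 0.19² = 0.0900 + 0.0289 + 0.0100 + 0.0576 + 0.0361 = 0.2226
B_P1 = 1 / 0.2226 = 4.4924
Σp_P4ᵢ² = 0.79² + 0.04² + 0.10² + 0.03² + 0.04² = 0.6241 + 0.0016 + 0.0100 + 0.0009 + 0.0016 = 0.6382
B_P4 = 1 / 0.6382 = 1.5669
Ranking by B (broadest → narrowest): population P1 (4.49) > population P3 (3.88) > population P2 (2.25) > population P4 (1.57)

population P1 > population P3 > population P2 > population P4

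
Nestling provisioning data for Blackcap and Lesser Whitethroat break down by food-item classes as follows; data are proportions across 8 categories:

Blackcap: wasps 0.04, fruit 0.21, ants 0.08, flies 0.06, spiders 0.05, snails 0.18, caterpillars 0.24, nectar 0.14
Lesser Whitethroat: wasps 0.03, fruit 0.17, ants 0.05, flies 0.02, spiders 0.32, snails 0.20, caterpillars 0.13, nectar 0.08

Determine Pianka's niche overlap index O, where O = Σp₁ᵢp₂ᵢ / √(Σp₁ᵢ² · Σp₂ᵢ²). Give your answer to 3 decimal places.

Σ p₁ᵢp₂ᵢ = 0.0012 + 0.0357 + 0.0040 + 0.0012 + 0.0160 + 0.0360 + 0.0312 + 0.0112 = 0.1365
Σp_1ᵢ² = 0.04² + 0.21² + 0.08² + 0.06² + 0.05² + 0.18² + 0.24² + 0.14² = 0.0016 + 0.0441 + 0.0064 + 0.0036 + 0.0025 + 0.0324 + 0.0576 + 0.0196 = 0.1678
Σp_2ᵢ² = 0.03² + 0.17² + 0.05² + 0.02² + 0.32² + 0.20² + 0.13² + 0.08² = 0.0009 + 0.0289 + 0.0025 + 0.0004 + 0.1024 + 0.0400 + 0.0169 + 0.0064 = 0.1984
O = 0.1365 / √(0.1678 × 0.1984) = 0.1365 / 0.182460 = 0.74811

0.748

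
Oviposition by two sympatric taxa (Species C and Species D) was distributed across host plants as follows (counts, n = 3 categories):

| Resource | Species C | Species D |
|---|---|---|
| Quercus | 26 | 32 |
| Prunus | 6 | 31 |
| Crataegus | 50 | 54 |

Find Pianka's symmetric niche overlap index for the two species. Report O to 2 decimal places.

Proportions for Species C (n=82): 26/82=0.3171, 6/82=0.0732, 50/82=0.6098
Proportions for Species D (n=117): 32/117=0.2735, 31/117=0.2650, 54/117=0.4615
Σ p₁ᵢp₂ᵢ = 0.086727 + 0.019398 + 0.281423 = 0.387548
Σp_1ᵢ² = 0.3171² + 0.0732² + 0.6098² = 0.100552 + 0.005358 + 0.371856 = 0.477766
Σp_2ᵢ² = 0.2735² + 0.2650² + 0.4615² = 0.074802 + 0.070225 + 0.212982 = 0.358009
O = 0.387548 / √(0.477766 × 0.358009) = 0.387548 / 0.4135753 = 0.9371

0.94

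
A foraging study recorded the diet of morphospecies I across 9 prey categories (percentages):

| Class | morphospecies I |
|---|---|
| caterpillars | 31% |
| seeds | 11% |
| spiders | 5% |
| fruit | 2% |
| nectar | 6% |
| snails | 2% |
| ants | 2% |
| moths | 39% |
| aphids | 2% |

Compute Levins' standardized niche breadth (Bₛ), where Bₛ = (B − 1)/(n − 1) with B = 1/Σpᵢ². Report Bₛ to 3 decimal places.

0.341

Convert percentages to proportions (divide by 100).
Σpᵢ² = 0.31² + 0.11² + 0.05² + 0.02² + 0.06² + 0.02² + 0.02² + 0.39² + 0.02² = 0.0961 + 0.0121 + 0.0025 + 0.0004 + 0.0036 + 0.0004 + 0.0004 + 0.1521 + 0.0004 = 0.2680
B = 1 / 0.2680 = 3.73134
Bₛ = (B − 1)/(n − 1) = (3.73134 − 1)/(9 − 1) = 2.73134/8 = 0.34142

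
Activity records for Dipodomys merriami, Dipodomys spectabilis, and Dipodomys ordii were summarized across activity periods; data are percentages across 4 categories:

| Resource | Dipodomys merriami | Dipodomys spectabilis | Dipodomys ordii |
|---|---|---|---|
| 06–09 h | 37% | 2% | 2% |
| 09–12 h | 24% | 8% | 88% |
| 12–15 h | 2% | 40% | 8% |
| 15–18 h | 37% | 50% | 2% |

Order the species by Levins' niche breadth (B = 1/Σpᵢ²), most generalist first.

Convert percentages to proportions (divide by 100).
Σp_merrᵢ² = 0.37² + 0.24² + 0.02² + 0.37² = 0.1369 + 0.0576 + 0.0004 + 0.1369 = 0.3318
B_merr = 1 / 0.3318 = 3.0139
Σp_specᵢ² = 0.02² + 0.08² + 0.40² + 0.50² = 0.0004 + 0.0064 + 0.1600 + 0.2500 = 0.4168
B_spec = 1 / 0.4168 = 2.3992
Σp_ordiᵢ² = 0.02² + 0.88² + 0.08² + 0.02² = 0.0004 + 0.7744 + 0.0064 + 0.0004 = 0.7816
B_ordi = 1 / 0.7816 = 1.2794
Ranking by B (broadest → narrowest): Dipodomys merriami (3.01) > Dipodomys spectabilis (2.40) > Dipodomys ordii (1.28)

Dipodomys merriami > Dipodomys spectabilis > Dipodomys ordii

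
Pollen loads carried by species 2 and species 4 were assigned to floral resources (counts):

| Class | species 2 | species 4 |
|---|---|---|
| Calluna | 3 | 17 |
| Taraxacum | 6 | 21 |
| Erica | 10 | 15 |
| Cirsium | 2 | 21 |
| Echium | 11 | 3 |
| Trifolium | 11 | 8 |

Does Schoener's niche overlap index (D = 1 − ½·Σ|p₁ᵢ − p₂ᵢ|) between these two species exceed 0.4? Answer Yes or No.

Yes

Proportions for species 2 (n=43): 3/43=0.0698, 6/43=0.1395, 10/43=0.2326, 2/43=0.0465, 11/43=0.2558, 11/43=0.2558
Proportions for species 4 (n=85): 17/85=0.2000, 21/85=0.2471, 15/85=0.1765, 21/85=0.2471, 3/85=0.0353, 8/85=0.0941
Σ|p₁ᵢ − p₂ᵢ| = 0.1302 + 0.1076 + 0.0561 + 0.2006 + 0.2205 + 0.1617 = 0.8767
D = 1 − ½ × 0.8767 = 1 − 0.43835 = 0.56165
D = 0.56165 > 0.4 → Yes.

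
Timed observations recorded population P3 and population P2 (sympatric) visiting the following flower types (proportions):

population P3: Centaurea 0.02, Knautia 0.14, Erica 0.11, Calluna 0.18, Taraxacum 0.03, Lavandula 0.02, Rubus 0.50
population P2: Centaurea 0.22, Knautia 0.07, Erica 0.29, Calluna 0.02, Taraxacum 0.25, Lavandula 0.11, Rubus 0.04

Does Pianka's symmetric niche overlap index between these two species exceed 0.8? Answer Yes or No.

Σ p₁ᵢp₂ᵢ = 0.0044 + 0.0098 + 0.0319 + 0.0036 + 0.0075 + 0.0022 + 0.0200 = 0.0794
Σp_1ᵢ² = 0.02² + 0.14² + 0.11² + 0.18² + 0.03² + 0.02² + 0.50² = 0.0004 + 0.0196 + 0.0121 + 0.0324 + 0.0009 + 0.0004 + 0.2500 = 0.3158
Σp_2ᵢ² = 0.22² + 0.07² + 0.29² + 0.02² + 0.25² + 0.11² + 0.04² = 0.0484 + 0.0049 + 0.0841 + 0.0004 + 0.0625 + 0.0121 + 0.0016 = 0.2140
O = 0.0794 / √(0.3158 × 0.2140) = 0.0794 / 0.25996 = 0.3054
O = 0.3054 < 0.8 → No.

No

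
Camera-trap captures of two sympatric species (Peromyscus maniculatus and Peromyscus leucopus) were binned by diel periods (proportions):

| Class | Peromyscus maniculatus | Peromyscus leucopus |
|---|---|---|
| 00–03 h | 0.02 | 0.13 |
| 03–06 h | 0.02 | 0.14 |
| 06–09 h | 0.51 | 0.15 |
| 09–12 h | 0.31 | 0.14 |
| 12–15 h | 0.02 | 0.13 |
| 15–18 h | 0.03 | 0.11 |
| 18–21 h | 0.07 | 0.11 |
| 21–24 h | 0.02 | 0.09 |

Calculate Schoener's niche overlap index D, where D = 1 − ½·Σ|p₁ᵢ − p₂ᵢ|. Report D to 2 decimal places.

0.47

Σ|p₁ᵢ − p₂ᵢ| = 0.11 + 0.12 + 0.36 + 0.17 + 0.11 + 0.08 + 0.04 + 0.07 = 1.06
D = 1 − ½ × 1.06 = 1 − 0.530 = 0.4700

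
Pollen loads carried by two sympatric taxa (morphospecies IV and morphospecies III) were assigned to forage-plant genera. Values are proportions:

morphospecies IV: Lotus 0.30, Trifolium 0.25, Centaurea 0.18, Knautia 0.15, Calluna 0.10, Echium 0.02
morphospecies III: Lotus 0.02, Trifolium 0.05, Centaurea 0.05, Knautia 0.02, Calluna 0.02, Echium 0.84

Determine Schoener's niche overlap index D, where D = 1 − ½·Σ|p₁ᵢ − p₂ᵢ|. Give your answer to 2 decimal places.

Σ|p₁ᵢ − p₂ᵢ| = 0.28 + 0.20 + 0.13 + 0.13 + 0.08 + 0.82 = 1.64
D = 1 − ½ × 1.64 = 1 − 0.820 = 0.1800

0.18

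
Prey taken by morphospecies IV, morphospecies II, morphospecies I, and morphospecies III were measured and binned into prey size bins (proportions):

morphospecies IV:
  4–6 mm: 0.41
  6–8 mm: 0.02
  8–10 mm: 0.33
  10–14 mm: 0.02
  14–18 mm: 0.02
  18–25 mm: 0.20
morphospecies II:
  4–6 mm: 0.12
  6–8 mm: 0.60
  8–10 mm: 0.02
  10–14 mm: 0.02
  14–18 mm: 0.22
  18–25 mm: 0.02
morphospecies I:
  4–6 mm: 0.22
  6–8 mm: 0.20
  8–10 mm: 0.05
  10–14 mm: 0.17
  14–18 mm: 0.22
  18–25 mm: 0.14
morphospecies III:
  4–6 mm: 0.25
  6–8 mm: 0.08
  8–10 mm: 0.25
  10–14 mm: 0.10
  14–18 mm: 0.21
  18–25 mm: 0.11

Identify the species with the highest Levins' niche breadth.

morphospecies I

Σp_IVᵢ² = 0.41² + 0.02² + 0.33² + 0.02² + 0.02² + 0.20² = 0.1681 + 0.0004 + 0.1089 + 0.0004 + 0.0004 + 0.0400 = 0.3182
B_IV = 1 / 0.3182 = 3.1427
Σp_IIᵢ² = 0.12² + 0.60² + 0.02² + 0.02² + 0.22² + 0.02² = 0.0144 + 0.3600 + 0.0004 + 0.0004 + 0.0484 + 0.0004 = 0.4240
B_II = 1 / 0.4240 = 2.3585
Σp_Iᵢ² = 0.22² + 0.20² + 0.05² + 0.17² + 0.22² + 0.14² = 0.0484 + 0.0400 + 0.0025 + 0.0289 + 0.0484 + 0.0196 = 0.1878
B_I = 1 / 0.1878 = 5.3248
Σp_IIIᵢ² = 0.25² + 0.08² + 0.25² + 0.10² + 0.21² + 0.11² = 0.0625 + 0.0064 + 0.0625 + 0.0100 + 0.0441 + 0.0121 = 0.1976
B_III = 1 / 0.1976 = 5.0607
Highest B → broadest niche (most generalist): morphospecies I (B = 5.32).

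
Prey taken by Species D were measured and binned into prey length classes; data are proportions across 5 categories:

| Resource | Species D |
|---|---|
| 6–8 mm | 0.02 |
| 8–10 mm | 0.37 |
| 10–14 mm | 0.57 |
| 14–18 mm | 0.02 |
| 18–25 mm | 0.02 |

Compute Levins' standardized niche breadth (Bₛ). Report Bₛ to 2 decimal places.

0.29

Σpᵢ² = 0.02² + 0.37² + 0.57² + 0.02² + 0.02² = 0.0004 + 0.1369 + 0.3249 + 0.0004 + 0.0004 = 0.4630
B = 1 / 0.4630 = 2.1598
Bₛ = (B − 1)/(n − 1) = (2.1598 − 1)/(5 − 1) = 1.1598/4 = 0.2900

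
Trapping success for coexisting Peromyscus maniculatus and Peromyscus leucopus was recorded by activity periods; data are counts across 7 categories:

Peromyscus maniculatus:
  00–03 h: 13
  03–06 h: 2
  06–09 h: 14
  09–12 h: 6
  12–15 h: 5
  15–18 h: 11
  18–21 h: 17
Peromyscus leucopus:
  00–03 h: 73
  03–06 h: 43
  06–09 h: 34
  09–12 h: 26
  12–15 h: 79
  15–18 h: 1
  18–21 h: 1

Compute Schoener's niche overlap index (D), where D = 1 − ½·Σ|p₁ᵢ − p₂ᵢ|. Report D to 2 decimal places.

Proportions for Peromyscus maniculatus (n=68): 13/68=0.1912, 2/68=0.0294, 14/68=0.2059, 6/68=0.0882, 5/68=0.0735, 11/68=0.1618, 17/68=0.2500
Proportions for Peromyscus leucopus (n=257): 73/257=0.2840, 43/257=0.1673, 34/257=0.1323, 26/257=0.1012, 79/257=0.3074, 1/257=0.0039, 1/257=0.0039
Σ|p₁ᵢ − p₂ᵢ| = 0.0928 + 0.1379 + 0.0736 + 0.0130 + 0.2339 + 0.1579 + 0.2461 = 0.9552
D = 1 − ½ × 0.9552 = 1 − 0.47760 = 0.52240

0.52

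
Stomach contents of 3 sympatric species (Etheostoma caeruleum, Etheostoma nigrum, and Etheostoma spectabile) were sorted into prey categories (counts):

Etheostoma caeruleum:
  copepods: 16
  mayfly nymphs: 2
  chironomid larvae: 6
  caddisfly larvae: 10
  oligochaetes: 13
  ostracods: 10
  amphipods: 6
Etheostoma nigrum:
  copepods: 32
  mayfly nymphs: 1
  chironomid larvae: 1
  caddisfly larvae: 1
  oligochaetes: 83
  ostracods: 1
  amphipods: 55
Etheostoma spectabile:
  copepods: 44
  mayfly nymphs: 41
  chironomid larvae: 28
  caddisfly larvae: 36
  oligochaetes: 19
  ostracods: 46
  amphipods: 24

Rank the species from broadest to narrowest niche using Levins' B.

Proportions for Etheostoma caeruleum (n=63): 16/63=0.2540, 2/63=0.0317, 6/63=0.0952, 10/63=0.1587, 13/63=0.2063, 10/63=0.1587, 6/63=0.0952
Proportions for Etheostoma nigrum (n=174): 32/174=0.1839, 1/174=0.0057, 1/174=0.0057, 1/174=0.0057, 83/174=0.4770, 1/174=0.0057, 55/174=0.3161
Proportions for Etheostoma spectabile (n=238): 44/238=0.1849, 41/238=0.1723, 28/238=0.1176, 36/238=0.1513, 19/238=0.0798, 46/238=0.1933, 24/238=0.1008
Σp_caerᵢ² = 0.2540² + 0.0317² + 0.0952² + 0.1587² + 0.2063² + 0.1587² + 0.0952² = 0.064516 + 0.001005 + 0.009063 + 0.025186 + 0.042560 + 0.025186 + 0.009063 = 0.176579
B_caer = 1 / 0.176579 = 5.6632
Σp_nigrᵢ² = 0.1839² + 0.0057² + 0.0057² + 0.0057² + 0.4770² + 0.0057² + 0.3161² = 0.033819 + 0.000032 + 0.000032 + 0.000032 + 0.227529 + 0.000032 + 0.099919 = 0.361395
B_nigr = 1 / 0.361395 = 2.7671
Σp_specᵢ² = 0.1849² + 0.1723² + 0.1176² + 0.1513² + 0.0798² + 0.1933² + 0.1008² = 0.034188 + 0.029687 + 0.013830 + 0.022892 + 0.006368 + 0.037365 + 0.010161 = 0.154491
B_spec = 1 / 0.154491 = 6.4729
Ranking by B (broadest → narrowest): Etheostoma spectabile (6.47) > Etheostoma caeruleum (5.66) > Etheostoma nigrum (2.77)

Etheostoma spectabile > Etheostoma caeruleum > Etheostoma nigrum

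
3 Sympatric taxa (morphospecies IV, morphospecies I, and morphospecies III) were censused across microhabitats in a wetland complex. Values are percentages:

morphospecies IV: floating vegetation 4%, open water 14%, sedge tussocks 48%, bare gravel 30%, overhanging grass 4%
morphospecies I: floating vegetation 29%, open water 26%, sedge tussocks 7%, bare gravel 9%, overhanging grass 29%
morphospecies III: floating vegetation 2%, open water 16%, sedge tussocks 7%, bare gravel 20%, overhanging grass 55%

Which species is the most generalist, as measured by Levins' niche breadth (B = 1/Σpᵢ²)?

morphospecies I

Convert percentages to proportions (divide by 100).
Σp_IVᵢ² = 0.04² + 0.14² + 0.48² + 0.30² + 0.04² = 0.0016 + 0.0196 + 0.2304 + 0.0900 + 0.0016 = 0.3432
B_IV = 1 / 0.3432 = 2.9138
Σp_Iᵢ² = 0.29² + 0.26² + 0.07² + 0.09² + 0.29² = 0.0841 + 0.0676 + 0.0049 + 0.0081 + 0.0841 = 0.2488
B_I = 1 / 0.2488 = 4.0193
Σp_IIIᵢ² = 0.02² + 0.16² + 0.07² + 0.20² + 0.55² = 0.0004 + 0.0256 + 0.0049 + 0.0400 + 0.3025 = 0.3734
B_III = 1 / 0.3734 = 2.6781
Highest B → broadest niche (most generalist): morphospecies I (B = 4.02).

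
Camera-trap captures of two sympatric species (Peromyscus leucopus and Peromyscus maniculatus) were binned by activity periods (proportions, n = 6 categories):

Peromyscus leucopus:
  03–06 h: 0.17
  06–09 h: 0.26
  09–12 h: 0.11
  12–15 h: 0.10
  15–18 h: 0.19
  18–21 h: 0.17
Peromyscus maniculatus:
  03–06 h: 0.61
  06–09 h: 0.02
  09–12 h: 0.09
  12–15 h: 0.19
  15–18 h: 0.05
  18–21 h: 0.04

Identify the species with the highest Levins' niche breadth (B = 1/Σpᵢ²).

Peromyscus leucopus

Σp_leucᵢ² = 0.17² + 0.26² + 0.11² + 0.10² + 0.19² + 0.17² = 0.0289 + 0.0676 + 0.0121 + 0.0100 + 0.0361 + 0.0289 = 0.1836
B_leuc = 1 / 0.1836 = 5.4466
Σp_maniᵢ² = 0.61² + 0.02² + 0.09² + 0.19² + 0.05² + 0.04² = 0.3721 + 0.0004 + 0.0081 + 0.0361 + 0.0025 + 0.0016 = 0.4208
B_mani = 1 / 0.4208 = 2.3764
Highest B → broadest niche (most generalist): Peromyscus leucopus (B = 5.45).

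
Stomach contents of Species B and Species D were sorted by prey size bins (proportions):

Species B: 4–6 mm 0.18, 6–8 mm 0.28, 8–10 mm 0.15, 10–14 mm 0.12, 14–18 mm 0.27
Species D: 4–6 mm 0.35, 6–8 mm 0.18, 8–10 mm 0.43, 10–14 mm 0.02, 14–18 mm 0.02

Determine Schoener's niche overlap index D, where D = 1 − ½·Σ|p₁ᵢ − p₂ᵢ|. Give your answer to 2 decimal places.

0.55

Σ|p₁ᵢ − p₂ᵢ| = 0.17 + 0.10 + 0.28 + 0.10 + 0.25 = 0.90
D = 1 − ½ × 0.90 = 1 − 0.450 = 0.5500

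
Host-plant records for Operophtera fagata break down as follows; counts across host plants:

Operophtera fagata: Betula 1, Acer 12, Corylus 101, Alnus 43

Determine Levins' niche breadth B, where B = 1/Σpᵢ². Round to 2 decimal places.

Proportions for Operophtera fagata (n=157): 1/157=0.0064, 12/157=0.0764, 101/157=0.6433, 43/157=0.2739
Σpᵢ² = 0.0064² + 0.0764² + 0.6433² + 0.2739² = 0.000041 + 0.005837 + 0.413835 + 0.075021 = 0.494734
B = 1 / 0.494734 = 2.0213

2.02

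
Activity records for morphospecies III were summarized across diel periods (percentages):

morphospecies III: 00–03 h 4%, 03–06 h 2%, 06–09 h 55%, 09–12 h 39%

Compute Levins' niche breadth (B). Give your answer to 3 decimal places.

Convert percentages to proportions (divide by 100).
Σpᵢ² = 0.04² + 0.02² + 0.55² + 0.39² = 0.0016 + 0.0004 + 0.3025 + 0.1521 = 0.4566
B = 1 / 0.4566 = 2.19010

2.190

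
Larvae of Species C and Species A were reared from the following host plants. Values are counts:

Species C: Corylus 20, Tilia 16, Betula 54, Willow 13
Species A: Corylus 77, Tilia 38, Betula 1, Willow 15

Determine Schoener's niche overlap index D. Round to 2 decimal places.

Proportions for Species C (n=103): 20/103=0.1942, 16/103=0.1553, 54/103=0.5243, 13/103=0.1262
Proportions for Species A (n=131): 77/131=0.5878, 38/131=0.2901, 1/131=0.0076, 15/131=0.1145
Σ|p₁ᵢ − p₂ᵢ| = 0.3936 + 0.1348 + 0.5167 + 0.0117 = 1.0568
D = 1 − ½ × 1.0568 = 1 − 0.52840 = 0.47160

0.47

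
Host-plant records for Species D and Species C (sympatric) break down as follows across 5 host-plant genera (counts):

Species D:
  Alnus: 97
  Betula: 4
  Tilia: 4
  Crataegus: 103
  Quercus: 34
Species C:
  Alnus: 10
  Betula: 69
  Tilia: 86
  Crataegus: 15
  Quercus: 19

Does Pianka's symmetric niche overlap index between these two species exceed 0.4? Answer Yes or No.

Proportions for Species D (n=242): 97/242=0.4008, 4/242=0.0165, 4/242=0.0165, 103/242=0.4256, 34/242=0.1405
Proportions for Species C (n=199): 10/199=0.0503, 69/199=0.3467, 86/199=0.4322, 15/199=0.0754, 19/199=0.0955
Σ p₁ᵢp₂ᵢ = 0.020160 + 0.005721 + 0.007131 + 0.032090 + 0.013418 = 0.078520
Σp_1ᵢ² = 0.4008² + 0.0165² + 0.0165² + 0.4256² + 0.1405² = 0.160641 + 0.000272 + 0.000272 + 0.181135 + 0.019740 = 0.362060
Σp_2ᵢ² = 0.0503² + 0.3467² + 0.4322² + 0.0754² + 0.0955² = 0.002530 + 0.120201 + 0.186797 + 0.005685 + 0.009120 = 0.324333
O = 0.078520 / √(0.362060 × 0.324333) = 0.078520 / 0.3426777 = 0.2291
O = 0.2291 < 0.4 → No.

No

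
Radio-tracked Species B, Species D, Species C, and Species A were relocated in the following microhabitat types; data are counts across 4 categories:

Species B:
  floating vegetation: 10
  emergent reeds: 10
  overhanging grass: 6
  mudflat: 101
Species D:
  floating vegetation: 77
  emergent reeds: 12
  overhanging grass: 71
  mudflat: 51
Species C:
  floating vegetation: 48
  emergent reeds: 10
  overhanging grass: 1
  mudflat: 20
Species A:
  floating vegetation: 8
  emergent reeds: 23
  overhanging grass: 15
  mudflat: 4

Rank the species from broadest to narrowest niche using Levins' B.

Proportions for Species B (n=127): 10/127=0.0787, 10/127=0.0787, 6/127=0.0472, 101/127=0.7953
Proportions for Species D (n=211): 77/211=0.3649, 12/211=0.0569, 71/211=0.3365, 51/211=0.2417
Proportions for Species C (n=79): 48/79=0.6076, 10/79=0.1266, 1/79=0.0127, 20/79=0.2532
Proportions for Species A (n=50): 8/50=0.1600, 23/50=0.4600, 15/50=0.3000, 4/50=0.0800
Σp_Bᵢ² = 0.0787² + 0.0787² + 0.0472² + 0.7953² = 0.006194 + 0.006194 + 0.002228 + 0.632502 = 0.647118
B_B = 1 / 0.647118 = 1.5453
Σp_Dᵢ² = 0.3649² + 0.0569² + 0.3365² + 0.2417² = 0.133152 + 0.003238 + 0.113232 + 0.058419 = 0.308041
B_D = 1 / 0.308041 = 3.2463
Σp_Cᵢ² = 0.6076² + 0.1266² + 0.0127² + 0.2532² = 0.369178 + 0.016028 + 0.000161 + 0.064110 = 0.449477
B_C = 1 / 0.449477 = 2.2248
Σp_Aᵢ² = 0.1600² + 0.4600² + 0.3000² + 0.0800² = 0.025600 + 0.211600 + 0.090000 + 0.006400 = 0.333600
B_A = 1 / 0.333600 = 2.9976
Ranking by B (broadest → narrowest): Species D (3.25) > Species A (3.00) > Species C (2.22) > Species B (1.55)

Species D > Species A > Species C > Species B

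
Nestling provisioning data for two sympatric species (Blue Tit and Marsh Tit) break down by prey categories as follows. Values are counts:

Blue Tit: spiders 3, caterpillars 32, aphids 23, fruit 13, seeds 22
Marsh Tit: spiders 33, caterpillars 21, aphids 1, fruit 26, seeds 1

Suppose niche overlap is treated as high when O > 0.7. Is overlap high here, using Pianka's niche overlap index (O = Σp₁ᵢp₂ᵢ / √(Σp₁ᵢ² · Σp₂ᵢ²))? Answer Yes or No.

Proportions for Blue Tit (n=93): 3/93=0.0323, 32/93=0.3441, 23/93=0.2473, 13/93=0.1398, 22/93=0.2366
Proportions for Marsh Tit (n=82): 33/82=0.4024, 21/82=0.2561, 1/82=0.0122, 26/82=0.3171, 1/82=0.0122
Σ p₁ᵢp₂ᵢ = 0.012998 + 0.088124 + 0.003017 + 0.044331 + 0.002887 = 0.151357
Σp_1ᵢ² = 0.0323² + 0.3441² + 0.2473² + 0.1398² + 0.2366² = 0.001043 + 0.118405 + 0.061157 + 0.019544 + 0.055980 = 0.256129
Σp_2ᵢ² = 0.4024² + 0.2561² + 0.0122² + 0.3171² + 0.0122² = 0.161926 + 0.065587 + 0.000149 + 0.100552 + 0.000149 = 0.328363
O = 0.151357 / √(0.256129 × 0.328363) = 0.151357 / 0.2900057 = 0.5219
O = 0.5219 < 0.7 → No.

No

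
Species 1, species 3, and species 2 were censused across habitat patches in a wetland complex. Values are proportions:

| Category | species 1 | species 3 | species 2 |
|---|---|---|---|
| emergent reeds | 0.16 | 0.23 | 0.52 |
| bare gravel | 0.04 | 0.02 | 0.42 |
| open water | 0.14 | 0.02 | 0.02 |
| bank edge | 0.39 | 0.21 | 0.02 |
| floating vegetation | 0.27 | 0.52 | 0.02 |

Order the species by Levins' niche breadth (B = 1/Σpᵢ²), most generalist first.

Σp_1ᵢ² = 0.16² + 0.04² + 0.14² + 0.39² + 0.27² = 0.0256 + 0.0016 + 0.0196 + 0.1521 + 0.0729 = 0.2718
B_1 = 1 / 0.2718 = 3.6792
Σp_3ᵢ² = 0.23² + 0.02² + 0.02² + 0.21² + 0.52² = 0.0529 + 0.0004 + 0.0004 + 0.0441 + 0.2704 = 0.3682
B_3 = 1 / 0.3682 = 2.7159
Σp_2ᵢ² = 0.52² + 0.42² + 0.02² + 0.02² + 0.02² = 0.2704 + 0.1764 + 0.0004 + 0.0004 + 0.0004 = 0.4480
B_2 = 1 / 0.4480 = 2.2321
Ranking by B (broadest → narrowest): species 1 (3.68) > species 3 (2.72) > species 2 (2.23)

species 1 > species 3 > species 2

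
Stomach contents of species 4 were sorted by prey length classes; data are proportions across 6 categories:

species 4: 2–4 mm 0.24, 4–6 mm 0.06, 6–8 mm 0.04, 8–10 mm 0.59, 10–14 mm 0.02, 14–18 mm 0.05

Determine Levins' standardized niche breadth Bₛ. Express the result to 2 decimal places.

Σpᵢ² = 0.24² + 0.06² + 0.04² + 0.59² + 0.02² + 0.05² = 0.0576 + 0.0036 + 0.0016 + 0.3481 + 0.0004 + 0.0025 = 0.4138
B = 1 / 0.4138 = 2.4166
Bₛ = (B − 1)/(n − 1) = (2.4166 − 1)/(6 − 1) = 1.4166/5 = 0.2833

0.28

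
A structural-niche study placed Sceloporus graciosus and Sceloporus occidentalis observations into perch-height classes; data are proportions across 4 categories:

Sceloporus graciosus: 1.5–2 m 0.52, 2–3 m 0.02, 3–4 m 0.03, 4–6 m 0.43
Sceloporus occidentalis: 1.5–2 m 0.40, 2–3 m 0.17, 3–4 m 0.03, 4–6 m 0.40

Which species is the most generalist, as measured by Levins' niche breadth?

Σp_gracᵢ² = 0.52² + 0.02² + 0.03² + 0.43² = 0.2704 + 0.0004 + 0.0009 + 0.1849 = 0.4566
B_grac = 1 / 0.4566 = 2.1901
Σp_occiᵢ² = 0.40² + 0.17² + 0.03² + 0.40² = 0.1600 + 0.0289 + 0.0009 + 0.1600 = 0.3498
B_occi = 1 / 0.3498 = 2.8588
Highest B → broadest niche (most generalist): Sceloporus occidentalis (B = 2.86).

Sceloporus occidentalis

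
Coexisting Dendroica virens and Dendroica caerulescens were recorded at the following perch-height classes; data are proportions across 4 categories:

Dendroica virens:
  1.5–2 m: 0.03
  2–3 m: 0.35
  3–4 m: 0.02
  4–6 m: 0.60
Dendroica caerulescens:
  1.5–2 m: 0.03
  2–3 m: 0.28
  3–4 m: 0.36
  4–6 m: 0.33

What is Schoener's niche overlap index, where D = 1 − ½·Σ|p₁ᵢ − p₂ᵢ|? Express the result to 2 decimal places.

0.66

Σ|p₁ᵢ − p₂ᵢ| = 0.00 + 0.07 + 0.34 + 0.27 = 0.68
D = 1 − ½ × 0.68 = 1 − 0.340 = 0.6600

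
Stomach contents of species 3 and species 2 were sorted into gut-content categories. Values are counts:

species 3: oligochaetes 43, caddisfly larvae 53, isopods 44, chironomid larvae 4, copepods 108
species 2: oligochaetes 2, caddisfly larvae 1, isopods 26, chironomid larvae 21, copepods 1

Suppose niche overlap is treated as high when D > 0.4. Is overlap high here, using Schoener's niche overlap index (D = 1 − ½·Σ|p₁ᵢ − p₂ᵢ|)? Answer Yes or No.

Proportions for species 3 (n=252): 43/252=0.1706, 53/252=0.2103, 44/252=0.1746, 4/252=0.0159, 108/252=0.4286
Proportions for species 2 (n=51): 2/51=0.0392, 1/51=0.0196, 26/51=0.5098, 21/51=0.4118, 1/51=0.0196
Σ|p₁ᵢ − p₂ᵢ| = 0.1314 + 0.1907 + 0.3352 + 0.3959 + 0.4090 = 1.4622
D = 1 − ½ × 1.4622 = 1 − 0.73110 = 0.26890
D = 0.26890 < 0.4 → No.

No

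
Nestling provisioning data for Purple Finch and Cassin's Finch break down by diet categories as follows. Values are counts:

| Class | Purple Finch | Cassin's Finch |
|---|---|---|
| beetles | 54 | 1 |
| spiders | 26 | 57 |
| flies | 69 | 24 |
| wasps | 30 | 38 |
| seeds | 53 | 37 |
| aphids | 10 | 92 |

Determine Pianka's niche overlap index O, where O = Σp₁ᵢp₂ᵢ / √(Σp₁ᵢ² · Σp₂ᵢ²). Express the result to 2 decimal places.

0.53

Proportions for Purple Finch (n=242): 54/242=0.2231, 26/242=0.1074, 69/242=0.2851, 30/242=0.1240, 53/242=0.2190, 10/242=0.0413
Proportions for Cassin's Finch (n=249): 1/249=0.0040, 57/249=0.2289, 24/249=0.0964, 38/249=0.1526, 37/249=0.1486, 92/249=0.3695
Σ p₁ᵢp₂ᵢ = 0.000892 + 0.024584 + 0.027484 + 0.018922 + 0.032543 + 0.015260 = 0.119685
Σp_1ᵢ² = 0.2231² + 0.1074² + 0.2851² + 0.1240² + 0.2190² + 0.0413² = 0.049774 + 0.011535 + 0.081282 + 0.015376 + 0.047961 + 0.001706 = 0.207634
Σp_2ᵢ² = 0.0040² + 0.2289² + 0.0964² + 0.1526² + 0.1486² + 0.3695² = 0.000016 + 0.052395 + 0.009293 + 0.023287 + 0.022082 + 0.136530 = 0.243603
O = 0.119685 / √(0.207634 × 0.243603) = 0.119685 / 0.2249006 = 0.5322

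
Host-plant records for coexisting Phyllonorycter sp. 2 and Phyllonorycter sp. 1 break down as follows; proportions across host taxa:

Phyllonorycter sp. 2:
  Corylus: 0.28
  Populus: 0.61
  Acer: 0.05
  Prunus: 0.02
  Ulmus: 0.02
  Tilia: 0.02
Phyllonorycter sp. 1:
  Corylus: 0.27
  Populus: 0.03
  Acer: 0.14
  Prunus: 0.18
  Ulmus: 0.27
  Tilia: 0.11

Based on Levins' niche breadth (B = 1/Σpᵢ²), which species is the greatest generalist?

Σp_2ᵢ² = 0.28² + 0.61² + 0.05² + 0.02² + 0.02² + 0.02² = 0.0784 + 0.3721 + 0.0025 + 0.0004 + 0.0004 + 0.0004 = 0.4542
B_2 = 1 / 0.4542 = 2.2017
Σp_1ᵢ² = 0.27² + 0.03² + 0.14² + 0.18² + 0.27² + 0.11² = 0.0729 + 0.0009 + 0.0196 + 0.0324 + 0.0729 + 0.0121 = 0.2108
B_1 = 1 / 0.2108 = 4.7438
Highest B → broadest niche (most generalist): Phyllonorycter sp. 1 (B = 4.74).

Phyllonorycter sp. 1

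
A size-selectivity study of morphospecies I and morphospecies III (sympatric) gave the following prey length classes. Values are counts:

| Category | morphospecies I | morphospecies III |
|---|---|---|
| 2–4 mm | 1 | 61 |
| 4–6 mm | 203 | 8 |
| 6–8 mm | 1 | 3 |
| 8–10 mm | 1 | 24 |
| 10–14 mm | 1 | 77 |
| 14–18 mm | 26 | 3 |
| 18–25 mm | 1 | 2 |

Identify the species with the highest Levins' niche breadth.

Proportions for morphospecies I (n=234): 1/234=0.0043, 203/234=0.8675, 1/234=0.0043, 1/234=0.0043, 1/234=0.0043, 26/234=0.1111, 1/234=0.0043
Proportions for morphospecies III (n=178): 61/178=0.3427, 8/178=0.0449, 3/178=0.0169, 24/178=0.1348, 77/178=0.4326, 3/178=0.0169, 2/178=0.0112
Σp_Iᵢ² = 0.0043² + 0.8675² + 0.0043² + 0.0043² + 0.0043² + 0.1111² + 0.0043² = 0.000018 + 0.752556 + 0.000018 + 0.000018 + 0.000018 + 0.012343 + 0.000018 = 0.764989
B_I = 1 / 0.764989 = 1.3072
Σp_IIIᵢ² = 0.3427² + 0.0449² + 0.0169² + 0.1348² + 0.4326² + 0.0169² + 0.0112² = 0.117443 + 0.002016 + 0.000286 + 0.018171 + 0.187143 + 0.000286 + 0.000125 = 0.325470
B_III = 1 / 0.325470 = 3.0725
Highest B → broadest niche (most generalist): morphospecies III (B = 3.07).

morphospecies III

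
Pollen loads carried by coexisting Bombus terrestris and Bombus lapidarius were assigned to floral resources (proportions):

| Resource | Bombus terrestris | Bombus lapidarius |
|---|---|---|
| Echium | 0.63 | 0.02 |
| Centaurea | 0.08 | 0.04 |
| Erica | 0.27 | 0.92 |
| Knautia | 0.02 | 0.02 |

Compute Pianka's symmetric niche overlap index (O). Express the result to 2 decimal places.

Σ p₁ᵢp₂ᵢ = 0.0126 + 0.0032 + 0.2484 + 0.0004 = 0.2646
Σp_1ᵢ² = 0.63² + 0.08² + 0.27² + 0.02² = 0.3969 + 0.0064 + 0.0729 + 0.0004 = 0.4766
Σp_2ᵢ² = 0.02² + 0.04² + 0.92² + 0.02² = 0.0004 + 0.0016 + 0.8464 + 0.0004 = 0.8488
O = 0.2646 / √(0.4766 × 0.8488) = 0.2646 / 0.63603 = 0.4160

0.42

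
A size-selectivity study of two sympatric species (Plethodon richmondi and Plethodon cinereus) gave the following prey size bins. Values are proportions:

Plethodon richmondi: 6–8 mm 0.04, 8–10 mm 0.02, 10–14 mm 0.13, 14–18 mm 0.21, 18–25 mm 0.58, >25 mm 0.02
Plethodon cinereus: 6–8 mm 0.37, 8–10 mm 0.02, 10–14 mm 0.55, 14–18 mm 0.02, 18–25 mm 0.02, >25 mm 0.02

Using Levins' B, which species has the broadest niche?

Σp_richᵢ² = 0.04² + 0.02² + 0.13² + 0.21² + 0.58² + 0.02² = 0.0016 + 0.0004 + 0.0169 + 0.0441 + 0.3364 + 0.0004 = 0.3998
B_rich = 1 / 0.3998 = 2.5013
Σp_cineᵢ² = 0.37² + 0.02² + 0.55² + 0.02² + 0.02² + 0.02² = 0.1369 + 0.0004 + 0.3025 + 0.0004 + 0.0004 + 0.0004 = 0.4410
B_cine = 1 / 0.4410 = 2.2676
Highest B → broadest niche (most generalist): Plethodon richmondi (B = 2.50).

Plethodon richmondi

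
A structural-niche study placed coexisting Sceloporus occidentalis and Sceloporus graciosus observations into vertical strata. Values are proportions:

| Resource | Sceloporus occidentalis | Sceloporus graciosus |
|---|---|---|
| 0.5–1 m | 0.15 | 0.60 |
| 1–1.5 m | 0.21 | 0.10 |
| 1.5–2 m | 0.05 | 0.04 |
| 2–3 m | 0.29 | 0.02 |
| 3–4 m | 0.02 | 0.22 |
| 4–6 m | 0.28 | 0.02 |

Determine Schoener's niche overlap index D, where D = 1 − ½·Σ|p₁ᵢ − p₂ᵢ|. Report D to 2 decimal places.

Σ|p₁ᵢ − p₂ᵢ| = 0.45 + 0.11 + 0.01 + 0.27 + 0.20 + 0.26 = 1.30
D = 1 − ½ × 1.30 = 1 − 0.650 = 0.3500

0.35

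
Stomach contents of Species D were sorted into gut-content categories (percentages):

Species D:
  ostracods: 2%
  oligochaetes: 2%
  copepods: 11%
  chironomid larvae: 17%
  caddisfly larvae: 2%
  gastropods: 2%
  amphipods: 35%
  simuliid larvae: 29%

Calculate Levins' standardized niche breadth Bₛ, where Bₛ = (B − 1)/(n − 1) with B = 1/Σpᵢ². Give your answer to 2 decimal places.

Convert percentages to proportions (divide by 100).
Σpᵢ² = 0.02² + 0.02² + 0.11² + 0.17² + 0.02² + 0.02² + 0.35² + 0.29² = 0.0004 + 0.0004 + 0.0121 + 0.0289 + 0.0004 + 0.0004 + 0.1225 + 0.0841 = 0.2492
B = 1 / 0.2492 = 4.0128
Bₛ = (B − 1)/(n − 1) = (4.0128 − 1)/(8 − 1) = 3.0128/7 = 0.4304

0.43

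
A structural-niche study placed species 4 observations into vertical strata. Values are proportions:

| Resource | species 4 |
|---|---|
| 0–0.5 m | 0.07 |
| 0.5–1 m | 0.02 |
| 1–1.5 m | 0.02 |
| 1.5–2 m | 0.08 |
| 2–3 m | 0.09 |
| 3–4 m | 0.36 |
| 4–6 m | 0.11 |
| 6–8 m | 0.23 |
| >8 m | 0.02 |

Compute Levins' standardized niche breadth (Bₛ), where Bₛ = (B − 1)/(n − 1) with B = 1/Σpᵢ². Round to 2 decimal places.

0.46

Σpᵢ² = 0.07² + 0.02² + 0.02² + 0.08² + 0.09² + 0.36² + 0.11² + 0.23² + 0.02² = 0.0049 + 0.0004 + 0.0004 + 0.0064 + 0.0081 + 0.1296 + 0.0121 + 0.0529 + 0.0004 = 0.2152
B = 1 / 0.2152 = 4.6468
Bₛ = (B − 1)/(n − 1) = (4.6468 − 1)/(9 − 1) = 3.6468/8 = 0.4559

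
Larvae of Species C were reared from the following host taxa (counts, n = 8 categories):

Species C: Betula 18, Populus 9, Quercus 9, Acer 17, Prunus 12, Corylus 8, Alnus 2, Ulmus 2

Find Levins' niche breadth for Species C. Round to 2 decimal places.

Proportions for Species C (n=77): 18/77=0.2338, 9/77=0.1169, 9/77=0.1169, 17/77=0.2208, 12/77=0.1558, 8/77=0.1039, 2/77=0.0260, 2/77=0.0260
Σpᵢ² = 0.2338² + 0.1169² + 0.1169² + 0.2208² + 0.1558² + 0.1039² + 0.0260² + 0.0260² = 0.054662 + 0.013666 + 0.013666 + 0.048753 + 0.024274 + 0.010795 + 0.000676 + 0.000676 = 0.167168
B = 1 / 0.167168 = 5.9820

5.98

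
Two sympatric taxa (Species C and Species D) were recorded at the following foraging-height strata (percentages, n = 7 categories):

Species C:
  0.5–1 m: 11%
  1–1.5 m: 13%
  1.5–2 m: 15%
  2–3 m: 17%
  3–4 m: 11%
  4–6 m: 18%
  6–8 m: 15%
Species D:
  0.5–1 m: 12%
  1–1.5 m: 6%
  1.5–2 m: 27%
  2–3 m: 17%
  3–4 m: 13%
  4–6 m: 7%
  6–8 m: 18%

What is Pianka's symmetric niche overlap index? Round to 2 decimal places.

0.90

Convert percentages to proportions (divide by 100).
Σ p₁ᵢp₂ᵢ = 0.0132 + 0.0078 + 0.0405 + 0.0289 + 0.0143 + 0.0126 + 0.0270 = 0.1443
Σp_1ᵢ² = 0.11² + 0.13² + 0.15² + 0.17² + 0.11² + 0.18² + 0.15² = 0.0121 + 0.0169 + 0.0225 + 0.0289 + 0.0121 + 0.0324 + 0.0225 = 0.1474
Σp_2ᵢ² = 0.12² + 0.06² + 0.27² + 0.17² + 0.13² + 0.07² + 0.18² = 0.0144 + 0.0036 + 0.0729 + 0.0289 + 0.0169 + 0.0049 + 0.0324 = 0.1740
O = 0.1443 / √(0.1474 × 0.1740) = 0.1443 / 0.16015 = 0.9010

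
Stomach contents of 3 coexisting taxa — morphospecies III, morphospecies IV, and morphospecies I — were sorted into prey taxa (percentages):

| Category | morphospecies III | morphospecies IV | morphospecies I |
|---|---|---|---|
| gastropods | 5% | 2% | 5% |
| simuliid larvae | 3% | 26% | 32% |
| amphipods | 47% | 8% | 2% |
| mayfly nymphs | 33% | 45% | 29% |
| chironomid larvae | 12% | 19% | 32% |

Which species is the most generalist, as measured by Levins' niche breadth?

Convert percentages to proportions (divide by 100).
Σp_IIIᵢ² = 0.05² + 0.03² + 0.47² + 0.33² + 0.12² = 0.0025 + 0.0009 + 0.2209 + 0.1089 + 0.0144 = 0.3476
B_III = 1 / 0.3476 = 2.8769
Σp_IVᵢ² = 0.02² + 0.26² + 0.08² + 0.45² + 0.19² = 0.0004 + 0.0676 + 0.0064 + 0.2025 + 0.0361 = 0.3130
B_IV = 1 / 0.3130 = 3.1949
Σp_Iᵢ² = 0.05² + 0.32² + 0.02² + 0.29² + 0.32² = 0.0025 + 0.1024 + 0.0004 + 0.0841 + 0.1024 = 0.2918
B_I = 1 / 0.2918 = 3.4270
Highest B → broadest niche (most generalist): morphospecies I (B = 3.43).

morphospecies I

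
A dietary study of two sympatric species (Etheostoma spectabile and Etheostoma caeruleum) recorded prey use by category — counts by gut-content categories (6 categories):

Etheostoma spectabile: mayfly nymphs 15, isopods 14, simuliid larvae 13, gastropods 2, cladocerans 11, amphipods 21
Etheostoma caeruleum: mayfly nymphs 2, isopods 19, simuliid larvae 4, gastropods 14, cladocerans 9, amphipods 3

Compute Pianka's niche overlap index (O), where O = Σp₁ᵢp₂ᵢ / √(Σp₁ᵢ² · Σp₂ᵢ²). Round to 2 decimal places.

0.61

Proportions for Etheostoma spectabile (n=76): 15/76=0.1974, 14/76=0.1842, 13/76=0.1711, 2/76=0.0263, 11/76=0.1447, 21/76=0.2763
Proportions for Etheostoma caeruleum (n=51): 2/51=0.0392, 19/51=0.3725, 4/51=0.0784, 14/51=0.2745, 9/51=0.1765, 3/51=0.0588
Σ p₁ᵢp₂ᵢ = 0.007738 + 0.068615 + 0.013414 + 0.007219 + 0.025540 + 0.016246 = 0.138772
Σp_1ᵢ² = 0.1974² + 0.1842² + 0.1711² + 0.0263² + 0.1447² + 0.2763² = 0.038967 + 0.033930 + 0.029275 + 0.000692 + 0.020938 + 0.076342 = 0.200144
Σp_2ᵢ² = 0.0392² + 0.3725² + 0.0784² + 0.2745² + 0.1765² + 0.0588² = 0.001537 + 0.138756 + 0.006147 + 0.075350 + 0.031152 + 0.003457 = 0.256399
O = 0.138772 / √(0.200144 × 0.256399) = 0.138772 / 0.2265319 = 0.6126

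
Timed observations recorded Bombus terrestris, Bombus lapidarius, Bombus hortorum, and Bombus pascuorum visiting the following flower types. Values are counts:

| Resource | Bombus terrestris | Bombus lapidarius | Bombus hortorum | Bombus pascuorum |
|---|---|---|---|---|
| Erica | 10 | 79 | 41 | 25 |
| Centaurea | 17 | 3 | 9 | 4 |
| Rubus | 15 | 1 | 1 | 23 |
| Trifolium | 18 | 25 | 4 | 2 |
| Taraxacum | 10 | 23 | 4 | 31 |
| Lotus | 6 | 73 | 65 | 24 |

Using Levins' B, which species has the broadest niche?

Proportions for Bombus terrestris (n=76): 10/76=0.1316, 17/76=0.2237, 15/76=0.1974, 18/76=0.2368, 10/76=0.1316, 6/76=0.0789
Proportions for Bombus lapidarius (n=204): 79/204=0.3873, 3/204=0.0147, 1/204=0.0049, 25/204=0.1225, 23/204=0.1127, 73/204=0.3578
Proportions for Bombus hortorum (n=124): 41/124=0.3306, 9/124=0.0726, 1/124=0.0081, 4/124=0.0323, 4/124=0.0323, 65/124=0.5242
Proportions for Bombus pascuorum (n=109): 25/109=0.2294, 4/109=0.0367, 23/109=0.2110, 2/109=0.0183, 31/109=0.2844, 24/109=0.2202
Σp_terrᵢ² = 0.1316² + 0.2237² + 0.1974² + 0.2368² + 0.1316² + 0.0789² = 0.017319 + 0.050042 + 0.038967 + 0.056074 + 0.017319 + 0.006225 = 0.185946
B_terr = 1 / 0.185946 = 5.3779
Σp_lapiᵢ² = 0.3873² + 0.0147² + 0.0049² + 0.1225² + 0.1127² + 0.3578² = 0.150001 + 0.000216 + 0.000024 + 0.015006 + 0.012701 + 0.128021 = 0.305969
B_lapi = 1 / 0.305969 = 3.2683
Σp_hortᵢ² = 0.3306² + 0.0726² + 0.0081² + 0.0323² + 0.0323² + 0.5242² = 0.109296 + 0.005271 + 0.000066 + 0.001043 + 0.001043 + 0.274786 = 0.391505
B_hort = 1 / 0.391505 = 2.5542
Σp_pascᵢ² = 0.2294² + 0.0367² + 0.2110² + 0.0183² + 0.2844² + 0.2202² = 0.052624 + 0.001347 + 0.044521 + 0.000335 + 0.080883 + 0.048488 = 0.228198
B_pasc = 1 / 0.228198 = 4.3822
Highest B → broadest niche (most generalist): Bombus terrestris (B = 5.38).

Bombus terrestris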